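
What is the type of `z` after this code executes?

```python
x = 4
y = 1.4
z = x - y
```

int - float = float

float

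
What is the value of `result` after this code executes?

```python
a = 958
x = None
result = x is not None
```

a = 958; x = None; result = False

False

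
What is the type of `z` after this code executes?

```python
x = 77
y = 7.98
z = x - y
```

int - float = float

float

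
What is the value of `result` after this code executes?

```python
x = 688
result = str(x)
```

x = 688; result = '688'

'688'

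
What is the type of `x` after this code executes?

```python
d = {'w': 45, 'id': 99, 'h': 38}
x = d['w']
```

Accessing dict[str, int] with str key returns int

int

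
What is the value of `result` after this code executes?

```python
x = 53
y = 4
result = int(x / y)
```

x = 53; y = 4; result = 13

13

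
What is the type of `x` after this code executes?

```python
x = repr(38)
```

repr() returns str

str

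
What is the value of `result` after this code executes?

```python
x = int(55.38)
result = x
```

x = 55; result = 55

55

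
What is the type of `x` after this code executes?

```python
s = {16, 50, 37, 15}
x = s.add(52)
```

set.add() returns None (mutates in place)

NoneType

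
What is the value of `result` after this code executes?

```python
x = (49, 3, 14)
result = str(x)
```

x = (49, 3, 14); result = '(49, 3, 14)'

'(49, 3, 14)'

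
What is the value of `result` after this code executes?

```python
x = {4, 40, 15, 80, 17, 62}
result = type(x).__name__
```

x is set; result = 'set'

'set'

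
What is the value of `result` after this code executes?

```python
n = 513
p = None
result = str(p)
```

n = 513; p = None; result = 'None'

'None'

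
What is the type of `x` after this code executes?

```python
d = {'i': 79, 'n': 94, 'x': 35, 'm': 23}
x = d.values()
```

.values() returns dict_values view

dict_values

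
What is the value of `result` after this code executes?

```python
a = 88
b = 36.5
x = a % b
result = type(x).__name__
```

a is int; b is float; x is float; result = 'float'

'float'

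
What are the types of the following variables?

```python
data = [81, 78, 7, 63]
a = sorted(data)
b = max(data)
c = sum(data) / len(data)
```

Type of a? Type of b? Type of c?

sorted() returns list; max of ints returns int; int / int = float

list, int, float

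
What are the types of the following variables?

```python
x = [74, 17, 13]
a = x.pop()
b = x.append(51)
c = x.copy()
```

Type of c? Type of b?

copy() returns list; append() returns None

list, NoneType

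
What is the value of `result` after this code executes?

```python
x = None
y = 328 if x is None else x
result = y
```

x = None; y = 328; result = 328

328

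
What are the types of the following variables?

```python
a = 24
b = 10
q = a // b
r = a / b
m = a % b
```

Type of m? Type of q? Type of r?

% of ints returns int; // returns int; / returns float

int, int, float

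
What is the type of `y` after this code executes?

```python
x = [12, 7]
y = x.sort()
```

list.sort() returns None (mutates in place)

NoneType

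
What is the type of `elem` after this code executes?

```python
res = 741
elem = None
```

None has type NoneType

NoneType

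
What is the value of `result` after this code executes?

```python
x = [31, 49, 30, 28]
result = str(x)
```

x = [31, 49, 30, 28]; result = '[31, 49, 30, 28]'

'[31, 49, 30, 28]'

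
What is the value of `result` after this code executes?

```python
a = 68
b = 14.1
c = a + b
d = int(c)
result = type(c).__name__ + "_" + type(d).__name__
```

a is int; b is float; c is float; d is int; result = 'float_int'

'float_int'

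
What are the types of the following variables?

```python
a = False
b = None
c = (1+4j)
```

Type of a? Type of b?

a is assigned the constant False, which has type bool; b is assigned None, whose type is NoneType

bool, NoneType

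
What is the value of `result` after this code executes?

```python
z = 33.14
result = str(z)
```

z = 33.14; result = '33.14'

'33.14'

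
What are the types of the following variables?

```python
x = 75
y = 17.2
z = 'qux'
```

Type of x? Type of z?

x is assigned a bare integer (no decimal point), so it is an int; z is assigned a quoted string literal, so it is a str

int, str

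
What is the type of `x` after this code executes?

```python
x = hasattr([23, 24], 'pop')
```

hasattr() returns bool

bool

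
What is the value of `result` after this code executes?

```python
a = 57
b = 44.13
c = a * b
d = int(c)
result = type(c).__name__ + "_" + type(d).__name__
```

a is int; b is float; c is float; d is int; result = 'float_int'

'float_int'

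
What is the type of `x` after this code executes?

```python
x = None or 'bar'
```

'or' with None returns the other truthy value (str)

str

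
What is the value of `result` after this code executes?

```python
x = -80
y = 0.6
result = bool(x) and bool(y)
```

x = -80; y = 0.6; result = True

True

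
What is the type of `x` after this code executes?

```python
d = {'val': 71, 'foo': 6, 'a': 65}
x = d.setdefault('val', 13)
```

dict.setdefault() returns the (existing or default) value

int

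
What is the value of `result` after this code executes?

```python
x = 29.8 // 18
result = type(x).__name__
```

x is float; result = 'float'

'float'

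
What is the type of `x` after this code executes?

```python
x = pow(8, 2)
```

pow(int, int) returns int

int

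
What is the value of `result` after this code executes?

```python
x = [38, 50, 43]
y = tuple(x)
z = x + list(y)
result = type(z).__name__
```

x is list; y is tuple; z is list; result = 'list'

'list'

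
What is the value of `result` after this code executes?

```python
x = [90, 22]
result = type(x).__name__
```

x is list; result = 'list'

'list'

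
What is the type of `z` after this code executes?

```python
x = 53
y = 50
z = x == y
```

Equality comparison returns bool

bool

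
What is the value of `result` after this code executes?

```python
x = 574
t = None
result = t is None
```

x = 574; t = None; result = True

True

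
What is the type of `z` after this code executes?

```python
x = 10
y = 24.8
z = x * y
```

int * float = float

float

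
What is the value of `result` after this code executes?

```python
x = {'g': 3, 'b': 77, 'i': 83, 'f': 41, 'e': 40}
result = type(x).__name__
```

x is dict; result = 'dict'

'dict'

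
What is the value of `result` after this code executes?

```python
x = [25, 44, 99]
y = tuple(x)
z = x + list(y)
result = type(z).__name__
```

x is list; y is tuple; z is list; result = 'list'

'list'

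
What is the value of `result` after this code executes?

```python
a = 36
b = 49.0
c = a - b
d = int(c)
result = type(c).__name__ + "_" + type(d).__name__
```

a is int; b is float; c is float; d is int; result = 'float_int'

'float_int'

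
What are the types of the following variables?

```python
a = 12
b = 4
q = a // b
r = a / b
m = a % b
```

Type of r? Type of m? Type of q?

/ returns float; % of ints returns int; // returns int

float, int, int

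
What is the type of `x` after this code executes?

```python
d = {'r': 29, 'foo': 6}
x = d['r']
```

Accessing dict[str, int] with str key returns int

int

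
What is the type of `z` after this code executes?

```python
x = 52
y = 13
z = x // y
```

int // int = int

int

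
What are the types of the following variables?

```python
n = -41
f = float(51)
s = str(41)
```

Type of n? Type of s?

n is assigned a bare integer (no decimal point), so it is an int; s is assigned the result of calling str(), which returns a str

int, str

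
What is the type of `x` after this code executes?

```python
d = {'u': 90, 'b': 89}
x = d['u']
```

Accessing dict[str, int] with str key returns int

int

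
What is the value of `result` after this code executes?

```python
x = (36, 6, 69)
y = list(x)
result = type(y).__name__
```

x is tuple; y is list; result = 'list'

'list'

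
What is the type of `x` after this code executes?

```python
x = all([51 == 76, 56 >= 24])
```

all() returns bool

bool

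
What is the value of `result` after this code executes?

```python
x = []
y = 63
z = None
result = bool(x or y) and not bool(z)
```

x = []; y = 63; z = None; result = True

True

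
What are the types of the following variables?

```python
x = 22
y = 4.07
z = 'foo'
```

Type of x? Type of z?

x is assigned a bare integer (no decimal point), so it is an int; z is assigned a quoted string literal, so it is a str

int, str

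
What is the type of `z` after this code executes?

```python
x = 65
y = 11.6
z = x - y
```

int - float = float

float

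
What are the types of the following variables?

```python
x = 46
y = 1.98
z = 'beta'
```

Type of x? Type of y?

x is assigned a bare integer (no decimal point), so it is an int; y is assigned a number with a decimal point, so it is a float

int, float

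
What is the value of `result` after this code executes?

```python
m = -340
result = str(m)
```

m = -340; result = '-340'

'-340'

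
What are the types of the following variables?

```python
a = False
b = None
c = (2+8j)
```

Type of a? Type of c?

a is assigned the constant False, which has type bool; c is assigned (2+8j), an int plus an imaginary literal (j suffix), which evaluates to complex

bool, complex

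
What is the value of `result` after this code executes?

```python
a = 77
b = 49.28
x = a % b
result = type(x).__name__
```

a is int; b is float; x is float; result = 'float'

'float'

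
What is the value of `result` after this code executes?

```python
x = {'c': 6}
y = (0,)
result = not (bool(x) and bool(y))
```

x = {'c': 6}; y = (0,); result = False

False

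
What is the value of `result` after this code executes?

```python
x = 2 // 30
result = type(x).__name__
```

x is int; result = 'int'

'int'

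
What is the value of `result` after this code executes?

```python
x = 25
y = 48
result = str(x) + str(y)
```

x = 25; y = 48; result = '2548'

'2548'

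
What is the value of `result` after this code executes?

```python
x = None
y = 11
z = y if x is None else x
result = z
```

x = None; y = 11; z = 11; result = 11

11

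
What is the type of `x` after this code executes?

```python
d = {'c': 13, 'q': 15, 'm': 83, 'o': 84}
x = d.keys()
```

.keys() returns dict_keys view

dict_keys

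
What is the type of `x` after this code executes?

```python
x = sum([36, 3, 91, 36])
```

sum() of ints returns int

int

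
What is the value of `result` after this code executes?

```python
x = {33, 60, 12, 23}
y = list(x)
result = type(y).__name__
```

x is set; y is list; result = 'list'

'list'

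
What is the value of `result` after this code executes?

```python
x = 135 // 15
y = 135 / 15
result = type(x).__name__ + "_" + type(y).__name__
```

x is int; y is float; result = 'int_float'

'int_float'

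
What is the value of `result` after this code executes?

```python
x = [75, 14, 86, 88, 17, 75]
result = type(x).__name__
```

x is list; result = 'list'

'list'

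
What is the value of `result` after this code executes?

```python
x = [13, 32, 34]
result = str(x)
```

x = [13, 32, 34]; result = '[13, 32, 34]'

'[13, 32, 34]'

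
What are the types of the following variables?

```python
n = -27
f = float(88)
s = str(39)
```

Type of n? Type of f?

n is assigned a bare integer (no decimal point), so it is an int; f is assigned the result of calling float(), which returns a float

int, float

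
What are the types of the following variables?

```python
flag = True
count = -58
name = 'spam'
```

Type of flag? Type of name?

flag is assigned the constant True, which has type bool; name is assigned a quoted string literal, so it is a str

bool, str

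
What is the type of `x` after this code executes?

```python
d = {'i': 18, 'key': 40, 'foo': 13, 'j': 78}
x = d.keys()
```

.keys() returns dict_keys view

dict_keys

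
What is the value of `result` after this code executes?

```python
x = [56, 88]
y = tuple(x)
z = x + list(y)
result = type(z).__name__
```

x is list; y is tuple; z is list; result = 'list'

'list'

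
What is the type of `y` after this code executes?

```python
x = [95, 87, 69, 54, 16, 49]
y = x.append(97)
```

list.append() returns None (mutates in place)

NoneType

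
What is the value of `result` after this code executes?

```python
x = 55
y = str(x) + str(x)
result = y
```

x = 55; y = '5555'; result = '5555'

'5555'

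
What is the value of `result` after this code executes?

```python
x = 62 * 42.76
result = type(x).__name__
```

x is float; result = 'float'

'float'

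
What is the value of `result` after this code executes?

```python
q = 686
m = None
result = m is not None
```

q = 686; m = None; result = False

False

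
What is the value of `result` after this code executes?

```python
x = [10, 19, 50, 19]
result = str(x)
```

x = [10, 19, 50, 19]; result = '[10, 19, 50, 19]'

'[10, 19, 50, 19]'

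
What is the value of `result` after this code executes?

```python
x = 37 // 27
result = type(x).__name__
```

x is int; result = 'int'

'int'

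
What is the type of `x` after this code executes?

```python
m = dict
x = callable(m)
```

callable() returns bool

bool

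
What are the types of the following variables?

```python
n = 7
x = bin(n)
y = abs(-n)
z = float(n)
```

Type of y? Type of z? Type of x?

abs() of int returns int; float() returns float; bin() returns str

int, float, str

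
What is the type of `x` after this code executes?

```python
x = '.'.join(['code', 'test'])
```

str.join() returns str

str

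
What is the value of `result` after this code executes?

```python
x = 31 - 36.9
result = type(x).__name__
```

x is float; result = 'float'

'float'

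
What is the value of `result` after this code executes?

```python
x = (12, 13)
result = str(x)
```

x = (12, 13); result = '(12, 13)'

'(12, 13)'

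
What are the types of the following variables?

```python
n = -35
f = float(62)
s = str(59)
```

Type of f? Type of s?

f is assigned the result of calling float(), which returns a float; s is assigned the result of calling str(), which returns a str

float, str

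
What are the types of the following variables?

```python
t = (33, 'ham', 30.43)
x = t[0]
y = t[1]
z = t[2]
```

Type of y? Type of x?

tuple[1] is str; tuple[0] is int

str, int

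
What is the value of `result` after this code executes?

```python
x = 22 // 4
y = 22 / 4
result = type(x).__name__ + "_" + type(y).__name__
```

x is int; y is float; result = 'int_float'

'int_float'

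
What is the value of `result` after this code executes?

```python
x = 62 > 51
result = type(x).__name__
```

x is bool; result = 'bool'

'bool'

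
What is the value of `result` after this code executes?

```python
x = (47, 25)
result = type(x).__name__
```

x is tuple; result = 'tuple'

'tuple'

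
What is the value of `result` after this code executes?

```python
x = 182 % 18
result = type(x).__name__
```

x is int; result = 'int'

'int'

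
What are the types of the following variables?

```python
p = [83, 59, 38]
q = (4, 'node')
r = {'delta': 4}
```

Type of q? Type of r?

q is assigned a tuple (parenthesized, comma-separated values); r is assigned a dict literal ({key: value})

tuple, dict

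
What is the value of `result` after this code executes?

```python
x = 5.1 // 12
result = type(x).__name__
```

x is float; result = 'float'

'float'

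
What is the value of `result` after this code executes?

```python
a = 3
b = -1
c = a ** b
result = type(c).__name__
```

a is int; b is int; c is float; result = 'float'

'float'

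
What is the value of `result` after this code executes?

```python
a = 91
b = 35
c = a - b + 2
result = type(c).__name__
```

a is int; b is int; c is int; result = 'int'

'int'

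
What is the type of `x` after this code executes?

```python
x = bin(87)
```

bin() returns str representation

str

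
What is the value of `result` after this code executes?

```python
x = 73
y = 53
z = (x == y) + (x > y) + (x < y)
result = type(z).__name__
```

x is int; y is int; z is int; result = 'int'

'int'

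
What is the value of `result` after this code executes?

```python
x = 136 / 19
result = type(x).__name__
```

x is float; result = 'float'

'float'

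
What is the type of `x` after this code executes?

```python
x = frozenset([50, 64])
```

frozenset() returns frozenset

frozenset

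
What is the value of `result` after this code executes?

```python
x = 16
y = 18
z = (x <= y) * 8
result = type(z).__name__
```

x is int; y is int; z is int; result = 'int'

'int'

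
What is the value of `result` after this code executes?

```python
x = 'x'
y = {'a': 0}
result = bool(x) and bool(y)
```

x = 'x'; y = {'a': 0}; result = True

True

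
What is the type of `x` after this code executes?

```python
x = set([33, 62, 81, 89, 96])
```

set() constructor returns set

set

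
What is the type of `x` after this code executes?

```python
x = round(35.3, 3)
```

round() with decimal places returns float

float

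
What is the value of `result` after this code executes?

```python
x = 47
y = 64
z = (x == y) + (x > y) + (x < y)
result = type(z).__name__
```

x is int; y is int; z is int; result = 'int'

'int'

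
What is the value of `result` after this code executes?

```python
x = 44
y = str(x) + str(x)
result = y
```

x = 44; y = '4444'; result = '4444'

'4444'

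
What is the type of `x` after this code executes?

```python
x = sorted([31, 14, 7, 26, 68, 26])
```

sorted() always returns list

list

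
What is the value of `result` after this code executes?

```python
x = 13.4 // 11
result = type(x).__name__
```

x is float; result = 'float'

'float'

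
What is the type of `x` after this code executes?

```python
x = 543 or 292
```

'or' returns first truthy value (int)

int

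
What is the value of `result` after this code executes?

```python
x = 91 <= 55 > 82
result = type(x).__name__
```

x is bool; result = 'bool'

'bool'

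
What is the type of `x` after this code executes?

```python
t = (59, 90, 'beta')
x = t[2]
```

Index 2 of tuple is a str literal

str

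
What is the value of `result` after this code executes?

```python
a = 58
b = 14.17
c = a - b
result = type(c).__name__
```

a is int; b is float; c is float; result = 'float'

'float'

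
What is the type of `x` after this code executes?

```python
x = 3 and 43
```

'and' with truthy values returns last operand (int)

int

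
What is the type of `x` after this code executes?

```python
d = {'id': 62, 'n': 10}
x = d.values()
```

.values() returns dict_values view

dict_values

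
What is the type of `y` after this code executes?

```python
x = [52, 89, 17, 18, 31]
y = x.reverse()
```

list.reverse() returns None

NoneType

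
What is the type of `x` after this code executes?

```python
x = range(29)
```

range() returns a range object

range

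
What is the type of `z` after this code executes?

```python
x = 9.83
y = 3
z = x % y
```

float % int = float

float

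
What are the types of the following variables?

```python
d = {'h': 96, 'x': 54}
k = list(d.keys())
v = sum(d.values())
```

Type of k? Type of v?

list() converts to list; sum of ints is int

list, int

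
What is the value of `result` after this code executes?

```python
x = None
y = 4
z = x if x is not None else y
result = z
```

x = None; y = 4; z = 4; result = 4

4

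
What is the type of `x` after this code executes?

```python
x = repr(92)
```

repr() returns str

str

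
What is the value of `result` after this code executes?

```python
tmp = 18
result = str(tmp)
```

tmp = 18; result = '18'

'18'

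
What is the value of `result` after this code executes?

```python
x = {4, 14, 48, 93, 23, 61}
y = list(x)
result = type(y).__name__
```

x is set; y is list; result = 'list'

'list'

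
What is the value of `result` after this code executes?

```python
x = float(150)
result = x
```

x = 150.0; result = 150.0

150.0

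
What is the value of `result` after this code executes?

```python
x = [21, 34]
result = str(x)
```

x = [21, 34]; result = '[21, 34]'

'[21, 34]'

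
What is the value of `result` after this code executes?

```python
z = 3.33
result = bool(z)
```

z = 3.33; result = True

True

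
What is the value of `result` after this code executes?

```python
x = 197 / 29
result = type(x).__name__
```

x is float; result = 'float'

'float'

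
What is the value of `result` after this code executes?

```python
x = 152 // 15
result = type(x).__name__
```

x is int; result = 'int'

'int'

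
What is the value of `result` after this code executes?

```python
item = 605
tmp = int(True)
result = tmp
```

item = 605; tmp = 1; result = 1

1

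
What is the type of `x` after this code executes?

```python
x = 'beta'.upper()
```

str.upper() returns str

str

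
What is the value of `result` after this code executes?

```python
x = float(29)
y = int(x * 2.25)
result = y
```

x = 29.0; y = 65; result = 65

65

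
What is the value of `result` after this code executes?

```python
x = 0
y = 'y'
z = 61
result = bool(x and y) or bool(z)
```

x = 0; y = 'y'; z = 61; result = True

True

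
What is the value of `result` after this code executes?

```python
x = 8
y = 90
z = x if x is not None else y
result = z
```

x = 8; y = 90; z = 8; result = 8

8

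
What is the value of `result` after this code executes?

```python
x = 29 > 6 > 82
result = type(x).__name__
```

x is bool; result = 'bool'

'bool'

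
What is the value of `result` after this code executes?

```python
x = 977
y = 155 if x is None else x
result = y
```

x = 977; y = 977; result = 977

977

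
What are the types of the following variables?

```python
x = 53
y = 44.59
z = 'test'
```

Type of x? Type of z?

x is assigned a bare integer (no decimal point), so it is an int; z is assigned a quoted string literal, so it is a str

int, str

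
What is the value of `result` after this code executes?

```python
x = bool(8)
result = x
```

x = True; result = True

True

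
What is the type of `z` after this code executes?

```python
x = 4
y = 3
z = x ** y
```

positive int ** positive int = int

int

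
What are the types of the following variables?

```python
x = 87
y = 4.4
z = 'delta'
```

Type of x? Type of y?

x is assigned a bare integer (no decimal point), so it is an int; y is assigned a number with a decimal point, so it is a float

int, float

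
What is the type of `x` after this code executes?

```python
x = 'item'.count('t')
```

str.count() returns int

int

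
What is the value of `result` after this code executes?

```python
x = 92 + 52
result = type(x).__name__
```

x is int; result = 'int'

'int'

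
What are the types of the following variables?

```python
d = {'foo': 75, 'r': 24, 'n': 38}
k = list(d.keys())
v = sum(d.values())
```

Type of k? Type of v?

list() converts to list; sum of ints is int

list, int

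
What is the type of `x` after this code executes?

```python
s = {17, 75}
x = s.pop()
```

Popping from set[int] returns int

int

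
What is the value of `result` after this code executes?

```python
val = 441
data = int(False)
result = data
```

val = 441; data = 0; result = 0

0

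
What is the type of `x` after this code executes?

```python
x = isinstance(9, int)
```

isinstance() returns bool

bool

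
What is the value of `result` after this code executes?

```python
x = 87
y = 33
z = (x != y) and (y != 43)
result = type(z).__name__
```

x is int; y is int; z is bool; result = 'bool'

'bool'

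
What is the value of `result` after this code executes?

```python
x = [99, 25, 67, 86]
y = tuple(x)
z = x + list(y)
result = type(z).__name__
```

x is list; y is tuple; z is list; result = 'list'

'list'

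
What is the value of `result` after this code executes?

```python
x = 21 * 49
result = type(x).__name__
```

x is int; result = 'int'

'int'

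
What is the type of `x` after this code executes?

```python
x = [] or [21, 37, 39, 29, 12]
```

'or' returns first truthy value (list)

list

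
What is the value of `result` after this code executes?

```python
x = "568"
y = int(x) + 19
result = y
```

x = '568'; y = 587; result = 587

587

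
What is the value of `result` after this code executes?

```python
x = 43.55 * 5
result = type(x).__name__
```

x is float; result = 'float'

'float'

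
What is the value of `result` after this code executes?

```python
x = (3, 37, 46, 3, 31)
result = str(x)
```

x = (3, 37, 46, 3, 31); result = '(3, 37, 46, 3, 31)'

'(3, 37, 46, 3, 31)'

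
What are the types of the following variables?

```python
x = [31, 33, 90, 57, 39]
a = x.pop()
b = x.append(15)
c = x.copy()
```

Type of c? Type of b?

copy() returns list; append() returns None

list, NoneType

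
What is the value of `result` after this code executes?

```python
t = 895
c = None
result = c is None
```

t = 895; c = None; result = True

True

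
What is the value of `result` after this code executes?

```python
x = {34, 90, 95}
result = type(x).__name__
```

x is set; result = 'set'

'set'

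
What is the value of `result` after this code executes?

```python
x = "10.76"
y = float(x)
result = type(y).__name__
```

x is str; y is float; result = 'float'

'float'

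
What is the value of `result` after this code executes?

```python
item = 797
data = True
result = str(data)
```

item = 797; data = True; result = 'True'

'True'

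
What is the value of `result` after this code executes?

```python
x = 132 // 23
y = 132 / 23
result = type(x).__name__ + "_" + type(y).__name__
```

x is int; y is float; result = 'int_float'

'int_float'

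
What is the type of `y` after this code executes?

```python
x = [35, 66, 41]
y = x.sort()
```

list.sort() returns None (mutates in place)

NoneType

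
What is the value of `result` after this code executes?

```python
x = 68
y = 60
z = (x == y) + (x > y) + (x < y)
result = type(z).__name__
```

x is int; y is int; z is int; result = 'int'

'int'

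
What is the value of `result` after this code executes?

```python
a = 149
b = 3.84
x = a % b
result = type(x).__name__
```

a is int; b is float; x is float; result = 'float'

'float'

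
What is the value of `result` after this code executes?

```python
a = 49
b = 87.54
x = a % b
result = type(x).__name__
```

a is int; b is float; x is float; result = 'float'

'float'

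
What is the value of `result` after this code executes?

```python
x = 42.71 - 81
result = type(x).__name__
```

x is float; result = 'float'

'float'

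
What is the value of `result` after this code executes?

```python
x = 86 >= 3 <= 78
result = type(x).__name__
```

x is bool; result = 'bool'

'bool'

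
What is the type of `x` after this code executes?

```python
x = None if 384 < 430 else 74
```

384 < 430 is True, so the if branch is taken

NoneType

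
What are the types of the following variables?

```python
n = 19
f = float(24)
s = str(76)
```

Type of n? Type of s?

n is assigned a bare integer (no decimal point), so it is an int; s is assigned the result of calling str(), which returns a str

int, str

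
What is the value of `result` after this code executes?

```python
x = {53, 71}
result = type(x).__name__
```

x is set; result = 'set'

'set'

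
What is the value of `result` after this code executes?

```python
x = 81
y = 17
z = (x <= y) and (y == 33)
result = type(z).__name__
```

x is int; y is int; z is bool; result = 'bool'

'bool'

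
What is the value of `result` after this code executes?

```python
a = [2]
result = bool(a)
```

a = [2]; result = True

True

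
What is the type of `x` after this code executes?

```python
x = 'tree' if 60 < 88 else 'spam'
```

Both branches of conditional are str

str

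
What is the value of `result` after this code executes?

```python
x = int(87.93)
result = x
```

x = 87; result = 87

87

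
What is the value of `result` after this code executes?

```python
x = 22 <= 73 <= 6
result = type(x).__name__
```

x is bool; result = 'bool'

'bool'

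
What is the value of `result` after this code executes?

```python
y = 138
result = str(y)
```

y = 138; result = '138'

'138'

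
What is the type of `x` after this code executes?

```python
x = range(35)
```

range() returns a range object

range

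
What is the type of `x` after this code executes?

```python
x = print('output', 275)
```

print() returns None

NoneType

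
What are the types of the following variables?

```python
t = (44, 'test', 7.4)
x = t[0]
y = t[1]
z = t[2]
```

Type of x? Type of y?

tuple[0] is int; tuple[1] is str

int, str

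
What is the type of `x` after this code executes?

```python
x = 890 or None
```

'or' returns first truthy value

int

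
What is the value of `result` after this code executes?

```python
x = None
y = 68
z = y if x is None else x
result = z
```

x = None; y = 68; z = 68; result = 68

68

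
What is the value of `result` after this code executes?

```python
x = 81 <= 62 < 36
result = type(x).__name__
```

x is bool; result = 'bool'

'bool'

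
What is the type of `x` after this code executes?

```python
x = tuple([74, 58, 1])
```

tuple() constructor returns tuple

tuple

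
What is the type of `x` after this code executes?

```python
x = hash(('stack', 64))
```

hash() returns int

int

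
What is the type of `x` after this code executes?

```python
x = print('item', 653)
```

print() returns None

NoneType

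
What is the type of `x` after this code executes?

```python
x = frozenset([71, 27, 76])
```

frozenset() returns frozenset

frozenset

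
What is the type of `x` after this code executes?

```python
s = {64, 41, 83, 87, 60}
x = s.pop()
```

Popping from set[int] returns int

int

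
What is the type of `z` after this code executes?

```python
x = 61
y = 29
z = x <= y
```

Comparison returns bool

bool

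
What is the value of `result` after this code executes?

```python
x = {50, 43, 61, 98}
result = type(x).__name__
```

x is set; result = 'set'

'set'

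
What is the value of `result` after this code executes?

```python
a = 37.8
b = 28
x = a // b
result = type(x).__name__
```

a is float; b is int; x is float; result = 'float'

'float'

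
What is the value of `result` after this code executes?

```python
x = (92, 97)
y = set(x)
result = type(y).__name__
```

x is tuple; y is set; result = 'set'

'set'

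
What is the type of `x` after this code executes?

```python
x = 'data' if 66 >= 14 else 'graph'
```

Both branches of conditional are str

str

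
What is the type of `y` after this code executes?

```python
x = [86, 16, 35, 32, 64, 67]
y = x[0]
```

Indexing list[int] returns int

int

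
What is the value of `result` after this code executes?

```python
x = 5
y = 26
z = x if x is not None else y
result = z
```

x = 5; y = 26; z = 5; result = 5

5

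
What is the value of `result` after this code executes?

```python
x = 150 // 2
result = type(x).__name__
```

x is int; result = 'int'

'int'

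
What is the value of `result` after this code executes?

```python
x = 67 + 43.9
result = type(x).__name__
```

x is float; result = 'float'

'float'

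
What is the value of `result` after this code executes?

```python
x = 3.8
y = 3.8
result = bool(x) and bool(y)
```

x = 3.8; y = 3.8; result = True

True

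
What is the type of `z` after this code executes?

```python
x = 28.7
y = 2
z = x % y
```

float % int = float

float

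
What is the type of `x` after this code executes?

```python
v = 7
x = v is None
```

'is' comparison returns bool

bool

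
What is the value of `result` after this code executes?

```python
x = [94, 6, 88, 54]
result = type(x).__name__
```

x is list; result = 'list'

'list'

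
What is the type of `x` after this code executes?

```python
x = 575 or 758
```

'or' returns first truthy value (int)

int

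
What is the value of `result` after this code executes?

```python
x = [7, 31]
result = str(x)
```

x = [7, 31]; result = '[7, 31]'

'[7, 31]'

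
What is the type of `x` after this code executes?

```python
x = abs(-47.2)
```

abs() of float returns float

float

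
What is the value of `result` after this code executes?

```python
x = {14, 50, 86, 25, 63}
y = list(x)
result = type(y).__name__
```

x is set; y is list; result = 'list'

'list'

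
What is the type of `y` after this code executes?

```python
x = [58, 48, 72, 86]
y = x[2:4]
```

Slicing a list returns a list

list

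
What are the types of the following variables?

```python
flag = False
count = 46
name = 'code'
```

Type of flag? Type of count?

flag is assigned the constant False, which has type bool; count is assigned a bare integer (no decimal point), so it is an int

bool, int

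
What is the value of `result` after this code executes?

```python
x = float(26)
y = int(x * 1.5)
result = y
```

x = 26.0; y = 39; result = 39

39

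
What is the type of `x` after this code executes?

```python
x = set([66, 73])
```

set() constructor returns set

set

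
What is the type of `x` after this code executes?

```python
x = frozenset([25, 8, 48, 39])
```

frozenset() returns frozenset

frozenset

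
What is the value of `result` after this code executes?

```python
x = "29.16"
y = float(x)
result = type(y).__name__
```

x is str; y is float; result = 'float'

'float'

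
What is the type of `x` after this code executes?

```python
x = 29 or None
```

'or' returns first truthy value

int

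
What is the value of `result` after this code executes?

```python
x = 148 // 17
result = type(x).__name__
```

x is int; result = 'int'

'int'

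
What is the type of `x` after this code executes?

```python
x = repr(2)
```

repr() returns str

str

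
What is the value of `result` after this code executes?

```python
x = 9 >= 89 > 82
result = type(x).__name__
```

x is bool; result = 'bool'

'bool'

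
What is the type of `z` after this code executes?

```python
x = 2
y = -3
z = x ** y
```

int ** negative = float

float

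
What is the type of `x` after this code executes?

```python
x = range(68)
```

range() returns a range object

range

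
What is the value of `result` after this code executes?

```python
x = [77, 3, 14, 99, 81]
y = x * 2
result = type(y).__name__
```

x is list; y is list; result = 'list'

'list'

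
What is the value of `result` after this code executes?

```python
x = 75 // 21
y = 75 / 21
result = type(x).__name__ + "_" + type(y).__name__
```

x is int; y is float; result = 'int_float'

'int_float'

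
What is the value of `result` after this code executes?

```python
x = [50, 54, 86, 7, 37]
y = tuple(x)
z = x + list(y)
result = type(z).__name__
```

x is list; y is tuple; z is list; result = 'list'

'list'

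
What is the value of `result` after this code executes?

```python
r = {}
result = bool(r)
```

r = {}; result = False

False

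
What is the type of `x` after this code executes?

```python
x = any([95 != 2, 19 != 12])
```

any() returns bool

bool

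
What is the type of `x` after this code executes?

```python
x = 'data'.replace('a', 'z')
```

str.replace() returns str

str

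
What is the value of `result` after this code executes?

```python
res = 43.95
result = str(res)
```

res = 43.95; result = '43.95'

'43.95'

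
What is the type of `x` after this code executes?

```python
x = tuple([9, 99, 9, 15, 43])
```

tuple() constructor returns tuple

tuple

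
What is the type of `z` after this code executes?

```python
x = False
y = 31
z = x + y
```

bool + int = int (bool is subclass of int)

int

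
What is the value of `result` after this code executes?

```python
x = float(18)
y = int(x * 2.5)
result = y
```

x = 18.0; y = 45; result = 45

45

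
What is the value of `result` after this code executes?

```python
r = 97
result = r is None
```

r = 97; result = False

False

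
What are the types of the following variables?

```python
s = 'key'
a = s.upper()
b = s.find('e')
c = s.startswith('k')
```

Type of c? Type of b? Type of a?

startswith() returns bool; find() returns int; upper() returns str

bool, int, str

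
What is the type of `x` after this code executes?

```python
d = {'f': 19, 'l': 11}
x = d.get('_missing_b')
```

dict.get() returns None when key not found

NoneType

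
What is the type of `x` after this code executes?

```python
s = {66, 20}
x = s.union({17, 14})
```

set.union() returns a new set

set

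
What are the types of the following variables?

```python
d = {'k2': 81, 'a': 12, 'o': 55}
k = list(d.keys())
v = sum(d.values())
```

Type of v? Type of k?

sum of ints is int; list() converts to list

int, list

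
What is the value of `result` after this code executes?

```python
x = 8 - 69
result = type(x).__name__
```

x is int; result = 'int'

'int'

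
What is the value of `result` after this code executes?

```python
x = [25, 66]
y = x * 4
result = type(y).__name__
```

x is list; y is list; result = 'list'

'list'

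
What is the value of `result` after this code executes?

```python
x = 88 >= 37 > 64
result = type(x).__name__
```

x is bool; result = 'bool'

'bool'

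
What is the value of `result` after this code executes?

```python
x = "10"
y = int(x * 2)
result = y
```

x = '10'; y = 1010; result = 1010

1010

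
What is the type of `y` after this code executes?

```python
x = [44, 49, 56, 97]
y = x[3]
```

Indexing list[int] returns int

int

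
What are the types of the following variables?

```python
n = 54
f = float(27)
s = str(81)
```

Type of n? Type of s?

n is assigned a bare integer (no decimal point), so it is an int; s is assigned the result of calling str(), which returns a str

int, str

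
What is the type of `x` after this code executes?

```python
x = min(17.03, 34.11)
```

min() of floats returns float

float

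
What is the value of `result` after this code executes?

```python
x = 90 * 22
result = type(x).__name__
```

x is int; result = 'int'

'int'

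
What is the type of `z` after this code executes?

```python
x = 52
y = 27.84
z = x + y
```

int + float = float

float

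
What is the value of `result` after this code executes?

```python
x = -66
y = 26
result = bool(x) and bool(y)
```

x = -66; y = 26; result = True

True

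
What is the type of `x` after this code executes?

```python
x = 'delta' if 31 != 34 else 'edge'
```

Both branches of conditional are str

str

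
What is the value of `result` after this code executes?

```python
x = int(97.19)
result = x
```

x = 97; result = 97

97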